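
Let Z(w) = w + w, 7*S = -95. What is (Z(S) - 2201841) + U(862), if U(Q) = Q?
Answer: -15407043/7 ≈ -2.2010e+6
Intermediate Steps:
S = -95/7 (S = (1/7)*(-95) = -95/7 ≈ -13.571)
Z(w) = 2*w
(Z(S) - 2201841) + U(862) = (2*(-95/7) - 2201841) + 862 = (-190/7 - 2201841) + 862 = -15413077/7 + 862 = -15407043/7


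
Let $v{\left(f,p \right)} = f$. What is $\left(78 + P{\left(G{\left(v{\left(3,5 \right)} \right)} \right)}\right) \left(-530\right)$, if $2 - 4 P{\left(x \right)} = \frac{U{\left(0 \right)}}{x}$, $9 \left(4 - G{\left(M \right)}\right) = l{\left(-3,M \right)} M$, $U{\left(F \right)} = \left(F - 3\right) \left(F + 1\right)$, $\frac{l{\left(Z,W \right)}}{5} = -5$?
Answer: $- \frac{3081155}{74} \approx -41637.0$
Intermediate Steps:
$l{\left(Z,W \right)} = -25$ ($l{\left(Z,W \right)} = 5 \left(-5\right) = -25$)
$U{\left(F \right)} = \left(1 + F\right) \left(-3 + F\right)$ ($U{\left(F \right)} = \left(-3 + F\right) \left(1 + F\right) = \left(1 + F\right) \left(-3 + F\right)$)
$G{\left(M \right)} = 4 + \frac{25 M}{9}$ ($G{\left(M \right)} = 4 - \frac{\left(-25\right) M}{9} = 4 + \frac{25 M}{9}$)
$P{\left(x \right)} = \frac{1}{2} + \frac{3}{4 x}$ ($P{\left(x \right)} = \frac{1}{2} - \frac{\left(-3 + 0^{2} - 0\right) \frac{1}{x}}{4} = \frac{1}{2} - \frac{\left(-3 + 0 + 0\right) \frac{1}{x}}{4} = \frac{1}{2} - \frac{\left(-3\right) \frac{1}{x}}{4} = \frac{1}{2} + \frac{3}{4 x}$)
$\left(78 + P{\left(G{\left(v{\left(3,5 \right)} \right)} \right)}\right) \left(-530\right) = \left(78 + \frac{3 + 2 \left(4 + \frac{25}{9} \cdot 3\right)}{4 \left(4 + \frac{25}{9} \cdot 3\right)}\right) \left(-530\right) = \left(78 + \frac{3 + 2 \left(4 + \frac{25}{3}\right)}{4 \left(4 + \frac{25}{3}\right)}\right) \left(-530\right) = \left(78 + \frac{3 + 2 \cdot \frac{37}{3}}{4 \cdot \frac{37}{3}}\right) \left(-530\right) = \left(78 + \frac{1}{4} \cdot \frac{3}{37} \left(3 + \frac{74}{3}\right)\right) \left(-530\right) = \left(78 + \frac{1}{4} \cdot \frac{3}{37} \cdot \frac{83}{3}\right) \left(-530\right) = \left(78 + \frac{83}{148}\right) \left(-530\right) = \frac{11627}{148} \left(-530\right) = - \frac{3081155}{74}$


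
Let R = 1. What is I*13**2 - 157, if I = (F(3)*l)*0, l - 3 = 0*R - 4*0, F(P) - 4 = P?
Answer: -157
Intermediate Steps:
F(P) = 4 + P
l = 3 (l = 3 + (0*1 - 4*0) = 3 + (0 + 0) = 3 + 0 = 3)
I = 0 (I = ((4 + 3)*3)*0 = (7*3)*0 = 21*0 = 0)
I*13**2 - 157 = 0*13**2 - 157 = 0*169 - 157 = 0 - 157 = -157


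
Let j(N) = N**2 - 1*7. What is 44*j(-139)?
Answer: 849816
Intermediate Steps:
j(N) = -7 + N**2 (j(N) = N**2 - 7 = -7 + N**2)
44*j(-139) = 44*(-7 + (-139)**2) = 44*(-7 + 19321) = 44*19314 = 849816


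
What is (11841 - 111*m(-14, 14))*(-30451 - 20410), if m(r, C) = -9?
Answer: -653055240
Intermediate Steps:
(11841 - 111*m(-14, 14))*(-30451 - 20410) = (11841 - 111*(-9))*(-30451 - 20410) = (11841 + 999)*(-50861) = 12840*(-50861) = -653055240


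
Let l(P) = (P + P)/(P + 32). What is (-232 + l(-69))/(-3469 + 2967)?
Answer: 4223/9287 ≈ 0.45472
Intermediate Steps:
l(P) = 2*P/(32 + P) (l(P) = (2*P)/(32 + P) = 2*P/(32 + P))
(-232 + l(-69))/(-3469 + 2967) = (-232 + 2*(-69)/(32 - 69))/(-3469 + 2967) = (-232 + 2*(-69)/(-37))/(-502) = (-232 + 2*(-69)*(-1/37))*(-1/502) = (-232 + 138/37)*(-1/502) = -8446/37*(-1/502) = 4223/9287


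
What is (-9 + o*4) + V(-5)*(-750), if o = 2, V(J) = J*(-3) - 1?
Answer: -10501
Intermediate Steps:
V(J) = -1 - 3*J (V(J) = -3*J - 1 = -1 - 3*J)
(-9 + o*4) + V(-5)*(-750) = (-9 + 2*4) + (-1 - 3*(-5))*(-750) = (-9 + 8) + (-1 + 15)*(-750) = -1 + 14*(-750) = -1 - 10500 = -10501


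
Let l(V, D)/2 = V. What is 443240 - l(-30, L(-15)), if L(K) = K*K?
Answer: 443300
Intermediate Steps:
L(K) = K²
l(V, D) = 2*V
443240 - l(-30, L(-15)) = 443240 - 2*(-30) = 443240 - 1*(-60) = 443240 + 60 = 443300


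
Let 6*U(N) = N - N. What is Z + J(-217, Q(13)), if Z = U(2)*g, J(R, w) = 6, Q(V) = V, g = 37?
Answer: 6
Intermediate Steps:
U(N) = 0 (U(N) = (N - N)/6 = (⅙)*0 = 0)
Z = 0 (Z = 0*37 = 0)
Z + J(-217, Q(13)) = 0 + 6 = 6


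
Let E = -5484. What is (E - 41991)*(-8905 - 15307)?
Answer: 1149464700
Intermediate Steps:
(E - 41991)*(-8905 - 15307) = (-5484 - 41991)*(-8905 - 15307) = -47475*(-24212) = 1149464700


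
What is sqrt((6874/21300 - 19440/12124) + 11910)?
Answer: sqrt(496359270896156682)/6456030 ≈ 109.13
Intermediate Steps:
sqrt((6874/21300 - 19440/12124) + 11910) = sqrt((6874*(1/21300) - 19440*1/12124) + 11910) = sqrt((3437/10650 - 4860/3031) + 11910) = sqrt(-41341453/32280150 + 11910) = sqrt(384415245047/32280150) = sqrt(496359270896156682)/6456030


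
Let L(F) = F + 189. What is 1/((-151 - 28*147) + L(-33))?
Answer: -1/4111 ≈ -0.00024325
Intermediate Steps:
L(F) = 189 + F
1/((-151 - 28*147) + L(-33)) = 1/((-151 - 28*147) + (189 - 33)) = 1/((-151 - 4116) + 156) = 1/(-4267 + 156) = 1/(-4111) = -1/4111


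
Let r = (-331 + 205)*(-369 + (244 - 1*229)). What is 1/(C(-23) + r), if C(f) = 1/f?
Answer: 23/1025891 ≈ 2.2420e-5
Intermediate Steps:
r = 44604 (r = -126*(-369 + (244 - 229)) = -126*(-369 + 15) = -126*(-354) = 44604)
1/(C(-23) + r) = 1/(1/(-23) + 44604) = 1/(-1/23 + 44604) = 1/(1025891/23) = 23/1025891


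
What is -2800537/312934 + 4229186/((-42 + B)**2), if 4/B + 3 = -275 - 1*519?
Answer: 104691555569467301/43841133530507 ≈ 2388.0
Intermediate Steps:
B = -4/797 (B = 4/(-3 + (-275 - 1*519)) = 4/(-3 + (-275 - 519)) = 4/(-3 - 794) = 4/(-797) = 4*(-1/797) = -4/797 ≈ -0.0050188)
-2800537/312934 + 4229186/((-42 + B)**2) = -2800537/312934 + 4229186/((-42 - 4/797)**2) = -2800537*1/312934 + 4229186/((-33478/797)**2) = -2800537/312934 + 4229186/(1120776484/635209) = -2800537/312934 + 4229186*(635209/1120776484) = -2800537/312934 + 1343208504937/560388242 = 104691555569467301/43841133530507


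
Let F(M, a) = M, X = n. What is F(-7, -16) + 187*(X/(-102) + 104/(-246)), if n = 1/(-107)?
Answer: -754913/8774 ≈ -86.040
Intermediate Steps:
n = -1/107 ≈ -0.0093458
X = -1/107 ≈ -0.0093458
F(-7, -16) + 187*(X/(-102) + 104/(-246)) = -7 + 187*(-1/107/(-102) + 104/(-246)) = -7 + 187*(-1/107*(-1/102) + 104*(-1/246)) = -7 + 187*(1/10914 - 52/123) = -7 + 187*(-63045/149158) = -7 - 693495/8774 = -754913/8774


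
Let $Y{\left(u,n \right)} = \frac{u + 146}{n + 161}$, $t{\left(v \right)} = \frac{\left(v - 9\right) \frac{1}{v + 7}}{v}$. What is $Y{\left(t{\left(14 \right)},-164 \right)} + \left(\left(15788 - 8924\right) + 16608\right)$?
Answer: $\frac{20659375}{882} \approx 23423.0$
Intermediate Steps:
$t{\left(v \right)} = \frac{-9 + v}{v \left(7 + v\right)}$ ($t{\left(v \right)} = \frac{\left(-9 + v\right) \frac{1}{7 + v}}{v} = \frac{\frac{1}{7 + v} \left(-9 + v\right)}{v} = \frac{-9 + v}{v \left(7 + v\right)}$)
$Y{\left(u,n \right)} = \frac{146 + u}{161 + n}$
$Y{\left(t{\left(14 \right)},-164 \right)} + \left(\left(15788 - 8924\right) + 16608\right) = \frac{146 + \frac{-9 + 14}{14 \left(7 + 14\right)}}{161 - 164} + \left(\left(15788 - 8924\right) + 16608\right) = \frac{146 + \frac{1}{14} \cdot \frac{1}{21} \cdot 5}{-3} + \left(6864 + 16608\right) = - \frac{146 + \frac{1}{14} \cdot \frac{1}{21} \cdot 5}{3} + 23472 = - \frac{146 + \frac{5}{294}}{3} + 23472 = \left(- \frac{1}{3}\right) \frac{42929}{294} + 23472 = - \frac{42929}{882} + 23472 = \frac{20659375}{882}$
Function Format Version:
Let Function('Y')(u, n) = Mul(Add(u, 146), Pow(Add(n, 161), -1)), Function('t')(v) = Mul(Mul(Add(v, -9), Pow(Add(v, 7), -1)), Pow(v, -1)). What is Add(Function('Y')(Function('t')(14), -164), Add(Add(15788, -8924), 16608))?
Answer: Rational(20659375, 882) ≈ 23423.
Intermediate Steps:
Function('t')(v) = Mul(Pow(v, -1), Pow(Add(7, v), -1), Add(-9, v)) (Function('t')(v) = Mul(Mul(Add(-9, v), Pow(Add(7, v), -1)), Pow(v, -1)) = Mul(Mul(Pow(Add(7, v), -1), Add(-9, v)), Pow(v, -1)) = Mul(Pow(v, -1), Pow(Add(7, v), -1), Add(-9, v)))
Function('Y')(u, n) = Mul(Pow(Add(161, n), -1), Add(146, u)) (Function('Y')(u, n) = Mul(Add(146, u), Pow(Add(161, n), -1)) = Mul(Pow(Add(161, n), -1), Add(146, u)))
Add(Function('Y')(Function('t')(14), -164), Add(Add(15788, -8924), 16608)) = Add(Mul(Pow(Add(161, -164), -1), Add(146, Mul(Pow(14, -1), Pow(Add(7, 14), -1), Add(-9, 14)))), Add(Add(15788, -8924), 16608)) = Add(Mul(Pow(-3, -1), Add(146, Mul(Rational(1, 14), Pow(21, -1), 5))), Add(6864, 16608)) = Add(Mul(Rational(-1, 3), Add(146, Mul(Rational(1, 14), Rational(1, 21), 5))), 23472) = Add(Mul(Rational(-1, 3), Add(146, Rational(5, 294))), 23472) = Add(Mul(Rational(-1, 3), Rational(42929, 294)), 23472) = Add(Rational(-42929, 882), 23472) = Rational(20659375, 882)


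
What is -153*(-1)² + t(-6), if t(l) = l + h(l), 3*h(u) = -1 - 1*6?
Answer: -484/3 ≈ -161.33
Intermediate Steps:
h(u) = -7/3 (h(u) = (-1 - 1*6)/3 = (-1 - 6)/3 = (⅓)*(-7) = -7/3)
t(l) = -7/3 + l (t(l) = l - 7/3 = -7/3 + l)
-153*(-1)² + t(-6) = -153*(-1)² + (-7/3 - 6) = -153*1 - 25/3 = -153 - 25/3 = -484/3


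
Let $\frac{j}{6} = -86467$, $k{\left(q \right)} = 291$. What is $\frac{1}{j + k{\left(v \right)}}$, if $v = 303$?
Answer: $- \frac{1}{518511} \approx -1.9286 \cdot 10^{-6}$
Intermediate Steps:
$j = -518802$ ($j = 6 \left(-86467\right) = -518802$)
$\frac{1}{j + k{\left(v \right)}} = \frac{1}{-518802 + 291} = \frac{1}{-518511} = - \frac{1}{518511}$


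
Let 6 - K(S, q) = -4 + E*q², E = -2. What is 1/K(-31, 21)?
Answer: 1/892 ≈ 0.0011211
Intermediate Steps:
K(S, q) = 10 + 2*q² (K(S, q) = 6 - (-4 - 2*q²) = 6 + (4 + 2*q²) = 10 + 2*q²)
1/K(-31, 21) = 1/(10 + 2*21²) = 1/(10 + 2*441) = 1/(10 + 882) = 1/892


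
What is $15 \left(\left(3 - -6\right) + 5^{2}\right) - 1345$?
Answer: $-835$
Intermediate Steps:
$15 \left(\left(3 - -6\right) + 5^{2}\right) - 1345 = 15 \left(\left(3 + 6\right) + 25\right) - 1345 = 15 \left(9 + 25\right) - 1345 = 15 \cdot 34 - 1345 = 510 - 1345 = -835$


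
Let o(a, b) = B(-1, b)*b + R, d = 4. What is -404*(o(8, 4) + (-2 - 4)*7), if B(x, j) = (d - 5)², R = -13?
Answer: 20604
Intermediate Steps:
B(x, j) = 1 (B(x, j) = (4 - 5)² = (-1)² = 1)
o(a, b) = -13 + b (o(a, b) = 1*b - 13 = b - 13 = -13 + b)
-404*(o(8, 4) + (-2 - 4)*7) = -404*((-13 + 4) + (-2 - 4)*7) = -404*(-9 - 6*7) = -404*(-9 - 42) = -404*(-51) = -1*(-20604) = 20604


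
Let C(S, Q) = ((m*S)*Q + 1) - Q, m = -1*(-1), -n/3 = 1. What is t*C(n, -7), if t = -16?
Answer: -464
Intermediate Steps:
n = -3 (n = -3*1 = -3)
m = 1
C(S, Q) = 1 - Q + Q*S (C(S, Q) = ((1*S)*Q + 1) - Q = (S*Q + 1) - Q = (Q*S + 1) - Q = (1 + Q*S) - Q = 1 - Q + Q*S)
t*C(n, -7) = -16*(1 - 1*(-7) - 7*(-3)) = -16*(1 + 7 + 21) = -16*29 = -464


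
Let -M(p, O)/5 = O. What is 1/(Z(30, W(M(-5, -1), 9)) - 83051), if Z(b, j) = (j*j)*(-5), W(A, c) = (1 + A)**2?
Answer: -1/89531 ≈ -1.1169e-5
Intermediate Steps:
M(p, O) = -5*O
Z(b, j) = -5*j**2 (Z(b, j) = j**2*(-5) = -5*j**2)
1/(Z(30, W(M(-5, -1), 9)) - 83051) = 1/(-5*(1 - 5*(-1))**4 - 83051) = 1/(-5*(1 + 5)**4 - 83051) = 1/(-5*(6**2)**2 - 83051) = 1/(-5*36**2 - 83051) = 1/(-5*1296 - 83051) = 1/(-6480 - 83051) = 1/(-89531) = -1/89531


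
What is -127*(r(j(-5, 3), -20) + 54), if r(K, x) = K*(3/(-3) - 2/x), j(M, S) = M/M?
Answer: -67437/10 ≈ -6743.7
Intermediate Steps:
j(M, S) = 1
r(K, x) = K*(-1 - 2/x) (r(K, x) = K*(3*(-1/3) - 2/x) = K*(-1 - 2/x))
-127*(r(j(-5, 3), -20) + 54) = -127*(-1*1*(2 - 20)/(-20) + 54) = -127*(-1*1*(-1/20)*(-18) + 54) = -127*(-9/10 + 54) = -127*531/10 = -67437/10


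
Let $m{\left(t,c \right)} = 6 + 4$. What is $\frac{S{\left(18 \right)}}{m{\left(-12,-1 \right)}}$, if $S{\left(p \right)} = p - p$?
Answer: $0$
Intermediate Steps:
$m{\left(t,c \right)} = 10$
$S{\left(p \right)} = 0$
$\frac{S{\left(18 \right)}}{m{\left(-12,-1 \right)}} = \frac{0}{10} = 0 \cdot \frac{1}{10} = 0$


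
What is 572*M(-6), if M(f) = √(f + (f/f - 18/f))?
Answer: 572*I*√2 ≈ 808.93*I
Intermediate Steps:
M(f) = √(1 + f - 18/f) (M(f) = √(f + (1 - 18/f)) = √(1 + f - 18/f))
572*M(-6) = 572*√(1 - 6 - 18/(-6)) = 572*√(1 - 6 - 18*(-⅙)) = 572*√(1 - 6 + 3) = 572*√(-2) = 572*(I*√2) = 572*I*√2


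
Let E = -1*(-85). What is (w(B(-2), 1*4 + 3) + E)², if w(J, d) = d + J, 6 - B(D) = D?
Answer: 10000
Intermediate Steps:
E = 85
B(D) = 6 - D
w(J, d) = J + d
(w(B(-2), 1*4 + 3) + E)² = (((6 - 1*(-2)) + (1*4 + 3)) + 85)² = (((6 + 2) + (4 + 3)) + 85)² = ((8 + 7) + 85)² = (15 + 85)² = 100² = 10000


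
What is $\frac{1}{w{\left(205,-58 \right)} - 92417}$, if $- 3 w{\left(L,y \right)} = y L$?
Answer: $- \frac{3}{265361} \approx -1.1305 \cdot 10^{-5}$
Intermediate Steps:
$w{\left(L,y \right)} = - \frac{L y}{3}$ ($w{\left(L,y \right)} = - \frac{y L}{3} = - \frac{L y}{3}$)
$\frac{1}{w{\left(205,-58 \right)} - 92417} = \frac{1}{\left(- \frac{1}{3}\right) 205 \left(-58\right) - 92417} = \frac{1}{\frac{11890}{3} - 92417} = \frac{1}{- \frac{265361}{3}} = - \frac{3}{265361}$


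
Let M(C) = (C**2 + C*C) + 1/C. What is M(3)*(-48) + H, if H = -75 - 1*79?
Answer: -1034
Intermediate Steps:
M(C) = 1/C + 2*C**2 (M(C) = (C**2 + C**2) + 1/C = 2*C**2 + 1/C = 1/C + 2*C**2)
H = -154 (H = -75 - 79 = -154)
M(3)*(-48) + H = ((1 + 2*3**3)/3)*(-48) - 154 = ((1 + 2*27)/3)*(-48) - 154 = ((1 + 54)/3)*(-48) - 154 = ((1/3)*55)*(-48) - 154 = (55/3)*(-48) - 154 = -880 - 154 = -1034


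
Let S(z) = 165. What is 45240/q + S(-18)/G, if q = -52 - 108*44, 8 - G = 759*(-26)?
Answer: -223083855/23710142 ≈ -9.4088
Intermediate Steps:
G = 19742 (G = 8 - 759*(-26) = 8 - 1*(-19734) = 8 + 19734 = 19742)
q = -4804 (q = -52 - 4752 = -4804)
45240/q + S(-18)/G = 45240/(-4804) + 165/19742 = 45240*(-1/4804) + 165*(1/19742) = -11310/1201 + 165/19742 = -223083855/23710142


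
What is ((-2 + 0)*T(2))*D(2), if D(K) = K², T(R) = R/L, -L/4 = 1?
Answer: 4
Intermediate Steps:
L = -4 (L = -4*1 = -4)
T(R) = -R/4 (T(R) = R/(-4) = R*(-¼) = -R/4)
((-2 + 0)*T(2))*D(2) = ((-2 + 0)*(-¼*2))*2² = -2*(-½)*4 = 1*4 = 4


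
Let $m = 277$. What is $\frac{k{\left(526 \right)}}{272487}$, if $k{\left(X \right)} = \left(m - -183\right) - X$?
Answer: $- \frac{22}{90829} \approx -0.00024221$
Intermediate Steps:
$k{\left(X \right)} = 460 - X$ ($k{\left(X \right)} = \left(277 - -183\right) - X = \left(277 + 183\right) - X = 460 - X$)
$\frac{k{\left(526 \right)}}{272487} = \frac{460 - 526}{272487} = \left(460 - 526\right) \frac{1}{272487} = \left(-66\right) \frac{1}{272487} = - \frac{22}{90829}$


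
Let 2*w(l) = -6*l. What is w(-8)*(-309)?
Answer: -7416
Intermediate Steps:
w(l) = -3*l (w(l) = (-6*l)/2 = -3*l)
w(-8)*(-309) = -3*(-8)*(-309) = 24*(-309) = -7416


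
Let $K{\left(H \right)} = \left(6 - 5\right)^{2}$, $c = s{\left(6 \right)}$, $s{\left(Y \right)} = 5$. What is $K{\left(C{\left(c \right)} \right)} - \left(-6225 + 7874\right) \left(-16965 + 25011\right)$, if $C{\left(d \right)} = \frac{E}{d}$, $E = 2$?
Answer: $-13267853$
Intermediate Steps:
$c = 5$
$C{\left(d \right)} = \frac{2}{d}$
$K{\left(H \right)} = 1$ ($K{\left(H \right)} = 1^{2} = 1$)
$K{\left(C{\left(c \right)} \right)} - \left(-6225 + 7874\right) \left(-16965 + 25011\right) = 1 - \left(-6225 + 7874\right) \left(-16965 + 25011\right) = 1 - 1649 \cdot 8046 = 1 - 13267854 = -13267853$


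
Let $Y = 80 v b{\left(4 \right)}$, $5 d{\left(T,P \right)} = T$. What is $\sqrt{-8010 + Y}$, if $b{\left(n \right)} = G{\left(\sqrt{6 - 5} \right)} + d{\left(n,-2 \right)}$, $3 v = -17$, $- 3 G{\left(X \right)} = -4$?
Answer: $\frac{i \sqrt{80794}}{3} \approx 94.748 i$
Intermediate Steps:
$d{\left(T,P \right)} = \frac{T}{5}$
$G{\left(X \right)} = \frac{4}{3}$ ($G{\left(X \right)} = \left(- \frac{1}{3}\right) \left(-4\right) = \frac{4}{3}$)
$v = - \frac{17}{3}$ ($v = \frac{1}{3} \left(-17\right) = - \frac{17}{3} \approx -5.6667$)
$b{\left(n \right)} = \frac{4}{3} + \frac{n}{5}$
$Y = - \frac{8704}{9}$ ($Y = 80 \left(- \frac{17}{3}\right) \left(\frac{4}{3} + \frac{1}{5} \cdot 4\right) = - \frac{1360 \left(\frac{4}{3} + \frac{4}{5}\right)}{3} = \left(- \frac{1360}{3}\right) \frac{32}{15} = - \frac{8704}{9} \approx -967.11$)
$\sqrt{-8010 + Y} = \sqrt{-8010 - \frac{8704}{9}} = \sqrt{- \frac{80794}{9}} = \frac{i \sqrt{80794}}{3}$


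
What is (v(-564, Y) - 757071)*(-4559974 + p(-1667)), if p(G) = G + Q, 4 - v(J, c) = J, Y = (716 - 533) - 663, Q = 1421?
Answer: 3449820110660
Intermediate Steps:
Y = -480 (Y = 183 - 663 = -480)
v(J, c) = 4 - J
p(G) = 1421 + G (p(G) = G + 1421 = 1421 + G)
(v(-564, Y) - 757071)*(-4559974 + p(-1667)) = ((4 - 1*(-564)) - 757071)*(-4559974 + (1421 - 1667)) = ((4 + 564) - 757071)*(-4559974 - 246) = (568 - 757071)*(-4560220) = -756503*(-4560220) = 3449820110660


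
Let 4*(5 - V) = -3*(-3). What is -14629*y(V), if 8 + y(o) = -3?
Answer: 160919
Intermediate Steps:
V = 11/4 (V = 5 - (-3)*(-3)/4 = 5 - ¼*9 = 5 - 9/4 = 11/4 ≈ 2.7500)
y(o) = -11 (y(o) = -8 - 3 = -11)
-14629*y(V) = -14629*(-11) = 160919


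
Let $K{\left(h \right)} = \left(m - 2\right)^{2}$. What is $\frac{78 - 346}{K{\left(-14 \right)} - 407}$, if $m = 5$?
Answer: $\frac{134}{199} \approx 0.67337$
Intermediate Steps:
$K{\left(h \right)} = 9$ ($K{\left(h \right)} = \left(5 - 2\right)^{2} = 3^{2} = 9$)
$\frac{78 - 346}{K{\left(-14 \right)} - 407} = \frac{78 - 346}{9 - 407} = - \frac{268}{-398} = \left(-268\right) \left(- \frac{1}{398}\right) = \frac{134}{199}$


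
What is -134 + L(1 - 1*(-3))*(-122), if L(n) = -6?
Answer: 598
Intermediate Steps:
-134 + L(1 - 1*(-3))*(-122) = -134 - 6*(-122) = -134 + 732 = 598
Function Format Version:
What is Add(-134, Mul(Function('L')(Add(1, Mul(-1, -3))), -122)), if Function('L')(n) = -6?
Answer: 598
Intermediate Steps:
Add(-134, Mul(Function('L')(Add(1, Mul(-1, -3))), -122)) = Add(-134, Mul(-6, -122)) = Add(-134, 732) = 598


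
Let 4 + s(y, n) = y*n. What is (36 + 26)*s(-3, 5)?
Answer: -1178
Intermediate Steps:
s(y, n) = -4 + n*y (s(y, n) = -4 + y*n = -4 + n*y)
(36 + 26)*s(-3, 5) = (36 + 26)*(-4 + 5*(-3)) = 62*(-4 - 15) = 62*(-19) = -1178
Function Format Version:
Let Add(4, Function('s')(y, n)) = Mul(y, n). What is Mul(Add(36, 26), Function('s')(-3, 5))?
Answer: -1178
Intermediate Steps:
Function('s')(y, n) = Add(-4, Mul(n, y)) (Function('s')(y, n) = Add(-4, Mul(y, n)) = Add(-4, Mul(n, y)))
Mul(Add(36, 26), Function('s')(-3, 5)) = Mul(Add(36, 26), Add(-4, Mul(5, -3))) = Mul(62, Add(-4, -15)) = Mul(62, -19) = -1178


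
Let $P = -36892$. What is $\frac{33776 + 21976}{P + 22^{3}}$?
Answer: $- \frac{4646}{2187} \approx -2.1244$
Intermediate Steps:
$\frac{33776 + 21976}{P + 22^{3}} = \frac{33776 + 21976}{-36892 + 22^{3}} = \frac{55752}{-36892 + 10648} = \frac{55752}{-26244} = 55752 \left(- \frac{1}{26244}\right) = - \frac{4646}{2187}$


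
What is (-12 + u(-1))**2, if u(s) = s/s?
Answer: 121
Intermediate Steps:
u(s) = 1
(-12 + u(-1))**2 = (-12 + 1)**2 = (-11)**2 = 121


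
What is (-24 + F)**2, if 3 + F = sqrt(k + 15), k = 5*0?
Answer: (27 - sqrt(15))**2 ≈ 534.86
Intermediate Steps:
k = 0
F = -3 + sqrt(15) (F = -3 + sqrt(0 + 15) = -3 + sqrt(15) ≈ 0.87298)
(-24 + F)**2 = (-24 + (-3 + sqrt(15)))**2 = (-27 + sqrt(15))**2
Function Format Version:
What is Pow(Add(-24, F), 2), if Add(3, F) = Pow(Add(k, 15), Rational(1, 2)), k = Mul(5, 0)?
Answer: Pow(Add(27, Mul(-1, Pow(15, Rational(1, 2)))), 2) ≈ 534.86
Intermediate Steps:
k = 0
F = Add(-3, Pow(15, Rational(1, 2))) (F = Add(-3, Pow(Add(0, 15), Rational(1, 2))) = Add(-3, Pow(15, Rational(1, 2))) ≈ 0.87298)
Pow(Add(-24, F), 2) = Pow(Add(-24, Add(-3, Pow(15, Rational(1, 2)))), 2) = Pow(Add(-27, Pow(15, Rational(1, 2))), 2)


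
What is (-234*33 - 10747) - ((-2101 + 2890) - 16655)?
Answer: -2603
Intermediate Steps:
(-234*33 - 10747) - ((-2101 + 2890) - 16655) = (-39*198 - 10747) - (789 - 16655) = (-7722 - 10747) - 1*(-15866) = -18469 + 15866 = -2603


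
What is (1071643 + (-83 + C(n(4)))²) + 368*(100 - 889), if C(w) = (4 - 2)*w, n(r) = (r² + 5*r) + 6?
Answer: 781292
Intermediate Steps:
n(r) = 6 + r² + 5*r
C(w) = 2*w
(1071643 + (-83 + C(n(4)))²) + 368*(100 - 889) = (1071643 + (-83 + 2*(6 + 4² + 5*4))²) + 368*(100 - 889) = (1071643 + (-83 + 2*(6 + 16 + 20))²) + 368*(-789) = (1071643 + (-83 + 2*42)²) - 290352 = (1071643 + (-83 + 84)²) - 290352 = (1071643 + 1²) - 290352 = (1071643 + 1) - 290352 = 1071644 - 290352 = 781292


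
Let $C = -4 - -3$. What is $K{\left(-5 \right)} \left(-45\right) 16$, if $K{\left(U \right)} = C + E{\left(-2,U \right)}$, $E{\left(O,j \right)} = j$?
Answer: $4320$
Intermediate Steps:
$C = -1$ ($C = -4 + 3 = -1$)
$K{\left(U \right)} = -1 + U$
$K{\left(-5 \right)} \left(-45\right) 16 = \left(-1 - 5\right) \left(-45\right) 16 = \left(-6\right) \left(-45\right) 16 = 270 \cdot 16 = 4320$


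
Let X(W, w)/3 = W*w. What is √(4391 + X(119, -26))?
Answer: I*√4891 ≈ 69.936*I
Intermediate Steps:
X(W, w) = 3*W*w (X(W, w) = 3*(W*w) = 3*W*w)
√(4391 + X(119, -26)) = √(4391 + 3*119*(-26)) = √(4391 - 9282) = √(-4891) = I*√4891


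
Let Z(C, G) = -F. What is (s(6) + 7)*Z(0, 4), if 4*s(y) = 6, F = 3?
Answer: -51/2 ≈ -25.500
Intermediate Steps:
Z(C, G) = -3 (Z(C, G) = -1*3 = -3)
s(y) = 3/2 (s(y) = (¼)*6 = 3/2)
(s(6) + 7)*Z(0, 4) = (3/2 + 7)*(-3) = (17/2)*(-3) = -51/2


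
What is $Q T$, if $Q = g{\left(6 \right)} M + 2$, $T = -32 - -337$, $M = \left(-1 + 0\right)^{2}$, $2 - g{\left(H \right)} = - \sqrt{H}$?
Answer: $1220 + 305 \sqrt{6} \approx 1967.1$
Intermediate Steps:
$g{\left(H \right)} = 2 + \sqrt{H}$ ($g{\left(H \right)} = 2 - - \sqrt{H} = 2 + \sqrt{H}$)
$M = 1$ ($M = \left(-1\right)^{2} = 1$)
$T = 305$ ($T = -32 + 337 = 305$)
$Q = 4 + \sqrt{6}$ ($Q = \left(2 + \sqrt{6}\right) 1 + 2 = \left(2 + \sqrt{6}\right) + 2 = 4 + \sqrt{6} \approx 6.4495$)
$Q T = \left(4 + \sqrt{6}\right) 305 = 1220 + 305 \sqrt{6}$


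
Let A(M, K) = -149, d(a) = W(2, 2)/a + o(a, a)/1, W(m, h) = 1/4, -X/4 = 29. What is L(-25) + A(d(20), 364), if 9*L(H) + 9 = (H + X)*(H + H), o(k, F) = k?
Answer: 1900/3 ≈ 633.33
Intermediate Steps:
X = -116 (X = -4*29 = -116)
W(m, h) = ¼
d(a) = a + 1/(4*a) (d(a) = 1/(4*a) + a/1 = 1/(4*a) + a*1 = 1/(4*a) + a = a + 1/(4*a))
L(H) = -1 + 2*H*(-116 + H)/9 (L(H) = -1 + ((H - 116)*(H + H))/9 = -1 + ((-116 + H)*(2*H))/9 = -1 + (2*H*(-116 + H))/9 = -1 + 2*H*(-116 + H)/9)
L(-25) + A(d(20), 364) = (-1 - 232/9*(-25) + (2/9)*(-25)²) - 149 = (-1 + 5800/9 + (2/9)*625) - 149 = (-1 + 5800/9 + 1250/9) - 149 = 2347/3 - 149 = 1900/3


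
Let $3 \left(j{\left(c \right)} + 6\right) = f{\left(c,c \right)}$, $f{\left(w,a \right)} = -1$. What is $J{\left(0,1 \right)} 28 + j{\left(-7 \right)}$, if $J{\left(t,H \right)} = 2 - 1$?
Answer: $\frac{65}{3} \approx 21.667$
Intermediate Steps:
$J{\left(t,H \right)} = 1$ ($J{\left(t,H \right)} = 2 - 1 = 1$)
$j{\left(c \right)} = - \frac{19}{3}$ ($j{\left(c \right)} = -6 + \frac{1}{3} \left(-1\right) = -6 - \frac{1}{3} = - \frac{19}{3}$)
$J{\left(0,1 \right)} 28 + j{\left(-7 \right)} = 1 \cdot 28 - \frac{19}{3} = 28 - \frac{19}{3} = \frac{65}{3}$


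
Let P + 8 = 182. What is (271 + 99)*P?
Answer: 64380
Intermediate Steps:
P = 174 (P = -8 + 182 = 174)
(271 + 99)*P = (271 + 99)*174 = 370*174 = 64380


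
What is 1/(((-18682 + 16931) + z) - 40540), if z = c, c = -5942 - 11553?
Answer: -1/59786 ≈ -1.6726e-5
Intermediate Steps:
c = -17495
z = -17495
1/(((-18682 + 16931) + z) - 40540) = 1/(((-18682 + 16931) - 17495) - 40540) = 1/((-1751 - 17495) - 40540) = 1/(-19246 - 40540) = 1/(-59786) = -1/59786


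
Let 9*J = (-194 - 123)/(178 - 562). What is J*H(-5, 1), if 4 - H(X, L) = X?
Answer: 317/384 ≈ 0.82552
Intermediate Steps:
H(X, L) = 4 - X
J = 317/3456 (J = ((-194 - 123)/(178 - 562))/9 = (-317/(-384))/9 = (-317*(-1/384))/9 = (1/9)*(317/384) = 317/3456 ≈ 0.091725)
J*H(-5, 1) = 317*(4 - 1*(-5))/3456 = 317*(4 + 5)/3456 = (317/3456)*9 = 317/384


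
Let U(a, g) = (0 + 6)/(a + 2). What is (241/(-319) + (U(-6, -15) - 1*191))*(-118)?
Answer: 7274523/319 ≈ 22804.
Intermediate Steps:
U(a, g) = 6/(2 + a)
(241/(-319) + (U(-6, -15) - 1*191))*(-118) = (241/(-319) + (6/(2 - 6) - 1*191))*(-118) = (241*(-1/319) + (6/(-4) - 191))*(-118) = (-241/319 + (6*(-¼) - 191))*(-118) = (-241/319 + (-3/2 - 191))*(-118) = (-241/319 - 385/2)*(-118) = -123297/638*(-118) = 7274523/319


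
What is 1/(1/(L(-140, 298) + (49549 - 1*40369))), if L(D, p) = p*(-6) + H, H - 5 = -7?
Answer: 7390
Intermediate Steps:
H = -2 (H = 5 - 7 = -2)
L(D, p) = -2 - 6*p (L(D, p) = p*(-6) - 2 = -6*p - 2 = -2 - 6*p)
1/(1/(L(-140, 298) + (49549 - 1*40369))) = 1/(1/((-2 - 6*298) + (49549 - 1*40369))) = 1/(1/((-2 - 1788) + (49549 - 40369))) = 1/(1/(-1790 + 9180)) = 1/(1/7390) = 7390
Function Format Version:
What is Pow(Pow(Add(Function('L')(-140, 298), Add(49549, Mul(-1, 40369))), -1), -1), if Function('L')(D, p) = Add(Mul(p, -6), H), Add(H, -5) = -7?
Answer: 7390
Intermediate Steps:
H = -2 (H = Add(5, -7) = -2)
Function('L')(D, p) = Add(-2, Mul(-6, p)) (Function('L')(D, p) = Add(Mul(p, -6), -2) = Add(Mul(-6, p), -2) = Add(-2, Mul(-6, p)))
Pow(Pow(Add(Function('L')(-140, 298), Add(49549, Mul(-1, 40369))), -1), -1) = Pow(Pow(Add(Add(-2, Mul(-6, 298)), Add(49549, Mul(-1, 40369))), -1), -1) = Pow(Pow(Add(Add(-2, -1788), Add(49549, -40369)), -1), -1) = Pow(Pow(Add(-1790, 9180), -1), -1) = Pow(Pow(7390, -1), -1) = Pow(Rational(1, 7390), -1) = 7390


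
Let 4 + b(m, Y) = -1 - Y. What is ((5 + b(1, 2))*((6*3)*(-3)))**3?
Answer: 1259712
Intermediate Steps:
b(m, Y) = -5 - Y (b(m, Y) = -4 + (-1 - Y) = -5 - Y)
((5 + b(1, 2))*((6*3)*(-3)))**3 = ((5 + (-5 - 1*2))*((6*3)*(-3)))**3 = ((5 + (-5 - 2))*(18*(-3)))**3 = ((5 - 7)*(-54))**3 = (-2*(-54))**3 = 108**3 = 1259712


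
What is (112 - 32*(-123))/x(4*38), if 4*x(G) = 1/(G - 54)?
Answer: 1586816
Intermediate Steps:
x(G) = 1/(4*(-54 + G)) (x(G) = 1/(4*(G - 54)) = 1/(4*(-54 + G)))
(112 - 32*(-123))/x(4*38) = (112 - 32*(-123))/((1/(4*(-54 + 4*38)))) = (112 + 3936)/((1/(4*(-54 + 152)))) = 4048/(((1/4)/98)) = 4048/(((1/4)*(1/98))) = 4048/(1/392) = 4048*392 = 1586816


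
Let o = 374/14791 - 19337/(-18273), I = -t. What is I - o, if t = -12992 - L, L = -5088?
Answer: 2135968205803/270275943 ≈ 7902.9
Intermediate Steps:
t = -7904 (t = -12992 - 1*(-5088) = -12992 + 5088 = -7904)
I = 7904 (I = -1*(-7904) = 7904)
o = 292847669/270275943 (o = 374*(1/14791) - 19337*(-1/18273) = 374/14791 + 19337/18273 = 292847669/270275943 ≈ 1.0835)
I - o = 7904 - 1*292847669/270275943 = 7904 - 292847669/270275943 = 2135968205803/270275943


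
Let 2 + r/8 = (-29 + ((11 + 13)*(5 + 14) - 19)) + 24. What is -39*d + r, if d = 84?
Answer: 164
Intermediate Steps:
r = 3440 (r = -16 + 8*((-29 + ((11 + 13)*(5 + 14) - 19)) + 24) = -16 + 8*((-29 + (24*19 - 19)) + 24) = -16 + 8*((-29 + (456 - 19)) + 24) = -16 + 8*((-29 + 437) + 24) = -16 + 8*(408 + 24) = -16 + 8*432 = -16 + 3456 = 3440)
-39*d + r = -39*84 + 3440 = -3276 + 3440 = 164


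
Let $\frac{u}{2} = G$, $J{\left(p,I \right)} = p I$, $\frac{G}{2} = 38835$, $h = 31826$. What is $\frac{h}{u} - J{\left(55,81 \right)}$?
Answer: $- \frac{346003937}{77670} \approx -4454.8$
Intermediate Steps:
$G = 77670$ ($G = 2 \cdot 38835 = 77670$)
$J{\left(p,I \right)} = I p$
$u = 155340$ ($u = 2 \cdot 77670 = 155340$)
$\frac{h}{u} - J{\left(55,81 \right)} = \frac{31826}{155340} - 81 \cdot 55 = 31826 \cdot \frac{1}{155340} - 4455 = \frac{15913}{77670} - 4455 = - \frac{346003937}{77670}$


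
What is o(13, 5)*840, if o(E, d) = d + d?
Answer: 8400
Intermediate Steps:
o(E, d) = 2*d
o(13, 5)*840 = (2*5)*840 = 10*840 = 8400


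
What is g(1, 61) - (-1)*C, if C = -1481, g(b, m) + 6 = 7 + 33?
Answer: -1447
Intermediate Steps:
g(b, m) = 34 (g(b, m) = -6 + (7 + 33) = -6 + 40 = 34)
g(1, 61) - (-1)*C = 34 - (-1)*(-1481) = 34 - 1*1481 = 34 - 1481 = -1447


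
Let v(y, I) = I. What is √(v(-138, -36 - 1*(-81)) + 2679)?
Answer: 2*√681 ≈ 52.192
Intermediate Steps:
√(v(-138, -36 - 1*(-81)) + 2679) = √((-36 - 1*(-81)) + 2679) = √((-36 + 81) + 2679) = √(45 + 2679) = √2724 = 2*√681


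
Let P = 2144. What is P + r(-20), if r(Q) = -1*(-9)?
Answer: 2153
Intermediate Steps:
r(Q) = 9
P + r(-20) = 2144 + 9 = 2153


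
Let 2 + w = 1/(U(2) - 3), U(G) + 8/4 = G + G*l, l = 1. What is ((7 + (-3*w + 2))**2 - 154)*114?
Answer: 19380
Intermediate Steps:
U(G) = -2 + 2*G (U(G) = -2 + (G + G*1) = -2 + (G + G) = -2 + 2*G)
w = -3 (w = -2 + 1/((-2 + 2*2) - 3) = -2 + 1/((-2 + 4) - 3) = -2 + 1/(2 - 3) = -2 + 1/(-1) = -2 - 1 = -3)
((7 + (-3*w + 2))**2 - 154)*114 = ((7 + (-3*(-3) + 2))**2 - 154)*114 = ((7 + (9 + 2))**2 - 154)*114 = ((7 + 11)**2 - 154)*114 = (18**2 - 154)*114 = (324 - 154)*114 = 170*114 = 19380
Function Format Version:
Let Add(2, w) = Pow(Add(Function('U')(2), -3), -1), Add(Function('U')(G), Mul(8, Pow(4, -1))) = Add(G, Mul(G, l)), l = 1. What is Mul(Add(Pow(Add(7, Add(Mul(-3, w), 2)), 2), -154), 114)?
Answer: 19380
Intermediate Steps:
Function('U')(G) = Add(-2, Mul(2, G)) (Function('U')(G) = Add(-2, Add(G, Mul(G, 1))) = Add(-2, Add(G, G)) = Add(-2, Mul(2, G)))
w = -3 (w = Add(-2, Pow(Add(Add(-2, Mul(2, 2)), -3), -1)) = Add(-2, Pow(Add(Add(-2, 4), -3), -1)) = Add(-2, Pow(Add(2, -3), -1)) = Add(-2, Pow(-1, -1)) = Add(-2, -1) = -3)
Mul(Add(Pow(Add(7, Add(Mul(-3, w), 2)), 2), -154), 114) = Mul(Add(Pow(Add(7, Add(Mul(-3, -3), 2)), 2), -154), 114) = Mul(Add(Pow(Add(7, Add(9, 2)), 2), -154), 114) = Mul(Add(Pow(Add(7, 11), 2), -154), 114) = Mul(Add(Pow(18, 2), -154), 114) = Mul(Add(324, -154), 114) = Mul(170, 114) = 19380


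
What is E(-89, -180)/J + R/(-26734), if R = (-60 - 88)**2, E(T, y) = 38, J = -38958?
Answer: -213587981/260375793 ≈ -0.82031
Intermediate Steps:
R = 21904 (R = (-148)**2 = 21904)
E(-89, -180)/J + R/(-26734) = 38/(-38958) + 21904/(-26734) = 38*(-1/38958) + 21904*(-1/26734) = -19/19479 - 10952/13367 = -213587981/260375793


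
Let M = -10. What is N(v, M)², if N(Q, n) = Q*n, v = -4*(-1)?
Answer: 1600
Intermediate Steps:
v = 4
N(v, M)² = (4*(-10))² = (-40)² = 1600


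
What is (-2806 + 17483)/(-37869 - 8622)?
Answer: -14677/46491 ≈ -0.31570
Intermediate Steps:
(-2806 + 17483)/(-37869 - 8622) = 14677/(-46491) = 14677*(-1/46491) = -14677/46491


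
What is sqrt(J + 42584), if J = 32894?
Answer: sqrt(75478) ≈ 274.73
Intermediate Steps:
sqrt(J + 42584) = sqrt(32894 + 42584) = sqrt(75478)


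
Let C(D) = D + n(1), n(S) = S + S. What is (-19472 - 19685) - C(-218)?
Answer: -38941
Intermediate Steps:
n(S) = 2*S
C(D) = 2 + D (C(D) = D + 2*1 = D + 2 = 2 + D)
(-19472 - 19685) - C(-218) = (-19472 - 19685) - (2 - 218) = -39157 - 1*(-216) = -39157 + 216 = -38941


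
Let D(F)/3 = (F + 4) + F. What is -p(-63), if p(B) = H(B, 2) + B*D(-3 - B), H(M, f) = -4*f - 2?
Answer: 23446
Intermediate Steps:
H(M, f) = -2 - 4*f
D(F) = 12 + 6*F (D(F) = 3*((F + 4) + F) = 3*((4 + F) + F) = 3*(4 + 2*F) = 12 + 6*F)
p(B) = -10 + B*(-6 - 6*B) (p(B) = (-2 - 4*2) + B*(12 + 6*(-3 - B)) = (-2 - 8) + B*(12 + (-18 - 6*B)) = -10 + B*(-6 - 6*B))
-p(-63) = -(-10 - 6*(-63)*(1 - 63)) = -(-10 - 6*(-63)*(-62)) = -(-10 - 23436) = -1*(-23446) = 23446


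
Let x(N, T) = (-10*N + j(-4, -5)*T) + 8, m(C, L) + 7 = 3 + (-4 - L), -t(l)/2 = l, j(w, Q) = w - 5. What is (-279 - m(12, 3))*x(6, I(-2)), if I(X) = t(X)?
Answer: 23584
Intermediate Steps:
j(w, Q) = -5 + w
t(l) = -2*l
m(C, L) = -8 - L (m(C, L) = -7 + (3 + (-4 - L)) = -7 + (-1 - L) = -8 - L)
I(X) = -2*X
x(N, T) = 8 - 10*N - 9*T (x(N, T) = (-10*N + (-5 - 4)*T) + 8 = (-10*N - 9*T) + 8 = 8 - 10*N - 9*T)
(-279 - m(12, 3))*x(6, I(-2)) = (-279 - (-8 - 1*3))*(8 - 10*6 - (-18)*(-2)) = (-279 - (-8 - 3))*(8 - 60 - 9*4) = (-279 - 1*(-11))*(8 - 60 - 36) = (-279 + 11)*(-88) = -268*(-88) = 23584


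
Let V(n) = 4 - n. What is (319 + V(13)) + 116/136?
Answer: 10569/34 ≈ 310.85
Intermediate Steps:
(319 + V(13)) + 116/136 = (319 + (4 - 1*13)) + 116/136 = (319 + (4 - 13)) + 116*(1/136) = (319 - 9) + 29/34 = 310 + 29/34 = 10569/34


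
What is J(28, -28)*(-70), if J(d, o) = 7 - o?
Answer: -2450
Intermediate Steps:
J(28, -28)*(-70) = (7 - 1*(-28))*(-70) = (7 + 28)*(-70) = 35*(-70) = -2450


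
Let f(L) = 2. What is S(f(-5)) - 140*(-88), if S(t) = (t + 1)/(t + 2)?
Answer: 49283/4 ≈ 12321.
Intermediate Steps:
S(t) = (1 + t)/(2 + t)
S(f(-5)) - 140*(-88) = (1 + 2)/(2 + 2) - 140*(-88) = 3/4 + 12320 = 49283/4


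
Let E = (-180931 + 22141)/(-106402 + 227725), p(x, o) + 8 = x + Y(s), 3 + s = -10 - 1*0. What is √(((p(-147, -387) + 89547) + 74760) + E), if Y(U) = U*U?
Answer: √268740661650271/40441 ≈ 405.36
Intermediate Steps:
s = -13 (s = -3 + (-10 - 1*0) = -3 + (-10 + 0) = -3 - 10 = -13)
Y(U) = U²
p(x, o) = 161 + x (p(x, o) = -8 + (x + (-13)²) = -8 + (x + 169) = -8 + (169 + x) = 161 + x)
E = -52930/40441 (E = -158790/121323 = -158790*1/121323 = -52930/40441 ≈ -1.3088)
√(((p(-147, -387) + 89547) + 74760) + E) = √((((161 - 147) + 89547) + 74760) - 52930/40441) = √(((14 + 89547) + 74760) - 52930/40441) = √((89561 + 74760) - 52930/40441) = √(164321 - 52930/40441) = √(6645252631/40441) = √268740661650271/40441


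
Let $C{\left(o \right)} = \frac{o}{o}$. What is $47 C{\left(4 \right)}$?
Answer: $47$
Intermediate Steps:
$C{\left(o \right)} = 1$
$47 C{\left(4 \right)} = 47 \cdot 1 = 47$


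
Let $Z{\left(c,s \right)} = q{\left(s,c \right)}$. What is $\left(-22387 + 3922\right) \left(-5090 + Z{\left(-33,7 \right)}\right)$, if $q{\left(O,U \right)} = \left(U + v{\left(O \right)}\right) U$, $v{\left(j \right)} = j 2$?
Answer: $82409295$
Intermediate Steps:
$v{\left(j \right)} = 2 j$
$q{\left(O,U \right)} = U \left(U + 2 O\right)$ ($q{\left(O,U \right)} = \left(U + 2 O\right) U = U \left(U + 2 O\right)$)
$Z{\left(c,s \right)} = c \left(c + 2 s\right)$
$\left(-22387 + 3922\right) \left(-5090 + Z{\left(-33,7 \right)}\right) = \left(-22387 + 3922\right) \left(-5090 - 33 \left(-33 + 2 \cdot 7\right)\right) = - 18465 \left(-5090 - 33 \left(-33 + 14\right)\right) = - 18465 \left(-5090 - -627\right) = - 18465 \left(-5090 + 627\right) = \left(-18465\right) \left(-4463\right) = 82409295$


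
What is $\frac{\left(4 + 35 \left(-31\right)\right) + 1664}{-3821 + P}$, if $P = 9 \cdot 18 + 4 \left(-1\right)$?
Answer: $- \frac{53}{333} \approx -0.15916$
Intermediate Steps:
$P = 158$ ($P = 162 - 4 = 158$)
$\frac{\left(4 + 35 \left(-31\right)\right) + 1664}{-3821 + P} = \frac{\left(4 + 35 \left(-31\right)\right) + 1664}{-3821 + 158} = \frac{\left(4 - 1085\right) + 1664}{-3663} = \left(-1081 + 1664\right) \left(- \frac{1}{3663}\right) = 583 \left(- \frac{1}{3663}\right) = - \frac{53}{333}$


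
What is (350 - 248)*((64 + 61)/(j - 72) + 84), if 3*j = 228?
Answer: 23511/2 ≈ 11756.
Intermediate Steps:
j = 76 (j = (⅓)*228 = 76)
(350 - 248)*((64 + 61)/(j - 72) + 84) = (350 - 248)*((64 + 61)/(76 - 72) + 84) = 102*(125/4 + 84) = 102*(461/4) = 23511/2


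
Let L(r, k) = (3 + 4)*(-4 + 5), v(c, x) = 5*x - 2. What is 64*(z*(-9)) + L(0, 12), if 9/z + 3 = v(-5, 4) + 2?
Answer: -5065/17 ≈ -297.94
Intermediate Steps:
v(c, x) = -2 + 5*x
L(r, k) = 7 (L(r, k) = 7*1 = 7)
z = 9/17 (z = 9/(-3 + ((-2 + 5*4) + 2)) = 9/(-3 + ((-2 + 20) + 2)) = 9/(-3 + (18 + 2)) = 9/(-3 + 20) = 9/17 ≈ 0.52941)
64*(z*(-9)) + L(0, 12) = 64*((9/17)*(-9)) + 7 = 64*(-81/17) + 7 = -5184/17 + 7 = -5065/17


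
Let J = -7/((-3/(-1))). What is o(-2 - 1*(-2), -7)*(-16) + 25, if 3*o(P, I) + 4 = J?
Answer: 529/9 ≈ 58.778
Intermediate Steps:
J = -7/3 (J = -7/((-3*(-1))) = -7/3 ≈ -2.3333)
o(P, I) = -19/9 (o(P, I) = -4/3 + (⅓)*(-7/3) = -4/3 - 7/9 = -19/9)
o(-2 - 1*(-2), -7)*(-16) + 25 = -19/9*(-16) + 25 = 304/9 + 25 = 529/9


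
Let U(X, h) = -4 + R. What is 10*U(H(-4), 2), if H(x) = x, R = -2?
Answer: -60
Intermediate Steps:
U(X, h) = -6 (U(X, h) = -4 - 2 = -6)
10*U(H(-4), 2) = 10*(-6) = -60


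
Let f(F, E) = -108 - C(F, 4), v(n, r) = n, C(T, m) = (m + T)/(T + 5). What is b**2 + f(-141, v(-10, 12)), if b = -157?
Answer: 3337439/136 ≈ 24540.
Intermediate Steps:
C(T, m) = (T + m)/(5 + T)
f(F, E) = -108 - (4 + F)/(5 + F) (f(F, E) = -108 - (F + 4)/(5 + F) = -108 - (4 + F)/(5 + F))
b**2 + f(-141, v(-10, 12)) = (-157)**2 + (-544 - 109*(-141))/(5 - 141) = 24649 + (-544 + 15369)/(-136) = 24649 - 1/136*14825 = 24649 - 14825/136 = 3337439/136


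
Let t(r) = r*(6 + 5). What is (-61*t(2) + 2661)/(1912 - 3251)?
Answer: -1319/1339 ≈ -0.98506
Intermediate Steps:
t(r) = 11*r (t(r) = r*11 = 11*r)
(-61*t(2) + 2661)/(1912 - 3251) = (-671*2 + 2661)/(1912 - 3251) = (-61*22 + 2661)/(-1339) = (-1342 + 2661)*(-1/1339) = 1319*(-1/1339) = -1319/1339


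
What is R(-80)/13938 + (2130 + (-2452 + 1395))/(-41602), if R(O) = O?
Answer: -9141817/289924338 ≈ -0.031532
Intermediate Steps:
R(-80)/13938 + (2130 + (-2452 + 1395))/(-41602) = -80/13938 + (2130 + (-2452 + 1395))/(-41602) = -80*1/13938 + (2130 - 1057)*(-1/41602) = -40/6969 + 1073*(-1/41602) = -40/6969 - 1073/41602 = -9141817/289924338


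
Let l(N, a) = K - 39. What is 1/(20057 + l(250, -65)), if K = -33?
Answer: 1/19985 ≈ 5.0038e-5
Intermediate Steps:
l(N, a) = -72 (l(N, a) = -33 - 39 = -72)
1/(20057 + l(250, -65)) = 1/(20057 - 72) = 1/19985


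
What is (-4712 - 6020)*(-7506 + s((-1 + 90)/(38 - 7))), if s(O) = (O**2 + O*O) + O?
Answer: 77213144780/961 ≈ 8.0347e+7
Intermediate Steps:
s(O) = O + 2*O**2 (s(O) = (O**2 + O**2) + O = 2*O**2 + O = O + 2*O**2)
(-4712 - 6020)*(-7506 + s((-1 + 90)/(38 - 7))) = (-4712 - 6020)*(-7506 + ((-1 + 90)/(38 - 7))*(1 + 2*((-1 + 90)/(38 - 7)))) = -10732*(-7506 + (89/31)*(1 + 2*(89/31))) = -10732*(-7506 + (89*(1/31))*(1 + 2*(89*(1/31)))) = -10732*(-7506 + 89*(1 + 2*(89/31))/31) = -10732*(-7506 + 89*(1 + 178/31)/31) = -10732*(-7506 + (89/31)*(209/31)) = -10732*(-7506 + 18601/961) = -10732*(-7194665/961) = 77213144780/961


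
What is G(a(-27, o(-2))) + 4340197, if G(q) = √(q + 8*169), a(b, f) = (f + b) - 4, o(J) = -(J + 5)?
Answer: 4340197 + √1318 ≈ 4.3402e+6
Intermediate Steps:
o(J) = -5 - J (o(J) = -(5 + J) = -5 - J)
a(b, f) = -4 + b + f (a(b, f) = (b + f) - 4 = -4 + b + f)
G(q) = √(1352 + q) (G(q) = √(q + 1352) = √(1352 + q))
G(a(-27, o(-2))) + 4340197 = √(1352 + (-4 - 27 + (-5 - 1*(-2)))) + 4340197 = √(1352 + (-4 - 27 + (-5 + 2))) + 4340197 = √(1352 + (-4 - 27 - 3)) + 4340197 = √(1352 - 34) + 4340197 = √1318 + 4340197 = 4340197 + √1318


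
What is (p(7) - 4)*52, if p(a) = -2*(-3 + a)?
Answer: -624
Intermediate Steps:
p(a) = 6 - 2*a
(p(7) - 4)*52 = ((6 - 2*7) - 4)*52 = ((6 - 14) - 4)*52 = (-8 - 4)*52 = -12*52 = -624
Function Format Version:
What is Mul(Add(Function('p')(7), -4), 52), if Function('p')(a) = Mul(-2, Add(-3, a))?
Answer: -624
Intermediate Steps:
Function('p')(a) = Add(6, Mul(-2, a))
Mul(Add(Function('p')(7), -4), 52) = Mul(Add(Add(6, Mul(-2, 7)), -4), 52) = Mul(Add(Add(6, -14), -4), 52) = Mul(Add(-8, -4), 52) = Mul(-12, 52) = -624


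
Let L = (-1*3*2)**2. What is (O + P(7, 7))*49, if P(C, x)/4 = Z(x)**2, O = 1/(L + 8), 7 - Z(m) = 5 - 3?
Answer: 215649/44 ≈ 4901.1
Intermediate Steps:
Z(m) = 5 (Z(m) = 7 - (5 - 3) = 7 - 1*2 = 7 - 2 = 5)
L = 36 (L = (-3*2)**2 = (-6)**2 = 36)
O = 1/44 (O = 1/(36 + 8) = 1/44 ≈ 0.022727)
P(C, x) = 100 (P(C, x) = 4*5**2 = 4*25 = 100)
(O + P(7, 7))*49 = (1/44 + 100)*49 = (4401/44)*49 = 215649/44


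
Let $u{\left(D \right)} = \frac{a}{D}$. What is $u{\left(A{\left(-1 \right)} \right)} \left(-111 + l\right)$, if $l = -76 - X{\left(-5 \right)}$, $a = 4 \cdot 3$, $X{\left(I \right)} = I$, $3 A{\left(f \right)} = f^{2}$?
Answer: $-6552$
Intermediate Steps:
$A{\left(f \right)} = \frac{f^{2}}{3}$
$a = 12$
$u{\left(D \right)} = \frac{12}{D}$
$l = -71$ ($l = -76 - -5 = -76 + 5 = -71$)
$u{\left(A{\left(-1 \right)} \right)} \left(-111 + l\right) = \frac{12}{\frac{1}{3} \left(-1\right)^{2}} \left(-111 - 71\right) = \frac{12}{\frac{1}{3} \cdot 1} \left(-182\right) = 12 \frac{1}{\frac{1}{3}} \left(-182\right) = 12 \cdot 3 \left(-182\right) = 36 \left(-182\right) = -6552$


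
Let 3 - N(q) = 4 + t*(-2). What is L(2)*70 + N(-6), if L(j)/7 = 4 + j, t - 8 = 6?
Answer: 2967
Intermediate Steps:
t = 14 (t = 8 + 6 = 14)
L(j) = 28 + 7*j (L(j) = 7*(4 + j) = 28 + 7*j)
N(q) = 27 (N(q) = 3 - (4 + 14*(-2)) = 3 - (4 - 28) = 3 - 1*(-24) = 3 + 24 = 27)
L(2)*70 + N(-6) = (28 + 7*2)*70 + 27 = (28 + 14)*70 + 27 = 42*70 + 27 = 2940 + 27 = 2967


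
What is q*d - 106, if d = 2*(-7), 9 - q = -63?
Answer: -1114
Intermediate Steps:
q = 72 (q = 9 - 1*(-63) = 9 + 63 = 72)
d = -14
q*d - 106 = 72*(-14) - 106 = -1008 - 106 = -1114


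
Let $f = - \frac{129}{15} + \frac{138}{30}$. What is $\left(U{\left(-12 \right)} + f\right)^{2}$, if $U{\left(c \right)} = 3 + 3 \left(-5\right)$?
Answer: $256$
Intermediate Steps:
$U{\left(c \right)} = -12$ ($U{\left(c \right)} = 3 - 15 = -12$)
$f = -4$ ($f = \left(-129\right) \frac{1}{15} + 138 \cdot \frac{1}{30} = - \frac{43}{5} + \frac{23}{5} = -4$)
$\left(U{\left(-12 \right)} + f\right)^{2} = \left(-12 - 4\right)^{2} = \left(-16\right)^{2} = 256$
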